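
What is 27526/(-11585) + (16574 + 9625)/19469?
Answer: -232388279/225548365 ≈ -1.0303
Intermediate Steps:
27526/(-11585) + (16574 + 9625)/19469 = 27526*(-1/11585) + 26199*(1/19469) = -27526/11585 + 26199/19469 = -232388279/225548365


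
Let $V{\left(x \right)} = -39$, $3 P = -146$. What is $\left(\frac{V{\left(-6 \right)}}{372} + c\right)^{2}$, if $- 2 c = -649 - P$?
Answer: $\frac{12459694129}{138384} \approx 90037.0$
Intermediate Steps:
$P = - \frac{146}{3}$ ($P = \frac{1}{3} \left(-146\right) = - \frac{146}{3} \approx -48.667$)
$c = \frac{1801}{6}$ ($c = - \frac{-649 - - \frac{146}{3}}{2} = - \frac{-649 + \frac{146}{3}}{2} = \left(- \frac{1}{2}\right) \left(- \frac{1801}{3}\right) = \frac{1801}{6} \approx 300.17$)
$\left(\frac{V{\left(-6 \right)}}{372} + c\right)^{2} = \left(- \frac{39}{372} + \frac{1801}{6}\right)^{2} = \left(\left(-39\right) \frac{1}{372} + \frac{1801}{6}\right)^{2} = \left(- \frac{13}{124} + \frac{1801}{6}\right)^{2} = \left(\frac{111623}{372}\right)^{2} = \frac{12459694129}{138384}$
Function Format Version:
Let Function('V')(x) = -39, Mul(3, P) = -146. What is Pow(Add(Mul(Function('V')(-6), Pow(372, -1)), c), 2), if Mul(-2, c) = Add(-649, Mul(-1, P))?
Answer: Rational(12459694129, 138384) ≈ 90037.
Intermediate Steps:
P = Rational(-146, 3) (P = Mul(Rational(1, 3), -146) = Rational(-146, 3) ≈ -48.667)
c = Rational(1801, 6) (c = Mul(Rational(-1, 2), Add(-649, Mul(-1, Rational(-146, 3)))) = Mul(Rational(-1, 2), Add(-649, Rational(146, 3))) = Mul(Rational(-1, 2), Rational(-1801, 3)) = Rational(1801, 6) ≈ 300.17)
Pow(Add(Mul(Function('V')(-6), Pow(372, -1)), c), 2) = Pow(Add(Mul(-39, Pow(372, -1)), Rational(1801, 6)), 2) = Pow(Add(Mul(-39, Rational(1, 372)), Rational(1801, 6)), 2) = Pow(Add(Rational(-13, 124), Rational(1801, 6)), 2) = Pow(Rational(111623, 372), 2) = Rational(12459694129, 138384)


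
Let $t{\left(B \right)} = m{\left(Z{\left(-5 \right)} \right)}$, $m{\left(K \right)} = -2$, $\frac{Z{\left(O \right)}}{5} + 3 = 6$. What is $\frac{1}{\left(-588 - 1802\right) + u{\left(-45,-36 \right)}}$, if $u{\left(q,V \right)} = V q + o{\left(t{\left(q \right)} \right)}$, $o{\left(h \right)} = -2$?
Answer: $- \frac{1}{772} \approx -0.0012953$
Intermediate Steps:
$Z{\left(O \right)} = 15$ ($Z{\left(O \right)} = -15 + 5 \cdot 6 = -15 + 30 = 15$)
$t{\left(B \right)} = -2$
$u{\left(q,V \right)} = -2 + V q$ ($u{\left(q,V \right)} = V q - 2 = -2 + V q$)
$\frac{1}{\left(-588 - 1802\right) + u{\left(-45,-36 \right)}} = \frac{1}{\left(-588 - 1802\right) - -1618} = \frac{1}{\left(-588 - 1802\right) + \left(-2 + 1620\right)} = \frac{1}{-2390 + 1618} = \frac{1}{-772} = - \frac{1}{772}$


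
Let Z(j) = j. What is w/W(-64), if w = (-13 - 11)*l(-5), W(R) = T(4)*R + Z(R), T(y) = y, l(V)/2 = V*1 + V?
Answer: -3/2 ≈ -1.5000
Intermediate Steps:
l(V) = 4*V (l(V) = 2*(V*1 + V) = 2*(V + V) = 2*(2*V) = 4*V)
W(R) = 5*R (W(R) = 4*R + R = 5*R)
w = 480 (w = (-13 - 11)*(4*(-5)) = -24*(-20) = 480)
w/W(-64) = 480/((5*(-64))) = 480/(-320) = 480*(-1/320) = -3/2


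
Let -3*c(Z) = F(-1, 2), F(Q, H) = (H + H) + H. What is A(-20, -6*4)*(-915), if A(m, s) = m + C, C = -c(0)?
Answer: 16470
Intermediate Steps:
F(Q, H) = 3*H (F(Q, H) = 2*H + H = 3*H)
c(Z) = -2
C = 2 (C = -1*(-2) = 2)
A(m, s) = 2 + m (A(m, s) = m + 2 = 2 + m)
A(-20, -6*4)*(-915) = (2 - 20)*(-915) = -18*(-915) = 16470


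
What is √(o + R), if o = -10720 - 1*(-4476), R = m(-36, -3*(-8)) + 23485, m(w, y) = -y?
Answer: 3*√1913 ≈ 131.21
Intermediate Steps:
R = 23461 (R = -(-3)*(-8) + 23485 = -1*24 + 23485 = -24 + 23485 = 23461)
o = -6244 (o = -10720 + 4476 = -6244)
√(o + R) = √(-6244 + 23461) = √17217 = 3*√1913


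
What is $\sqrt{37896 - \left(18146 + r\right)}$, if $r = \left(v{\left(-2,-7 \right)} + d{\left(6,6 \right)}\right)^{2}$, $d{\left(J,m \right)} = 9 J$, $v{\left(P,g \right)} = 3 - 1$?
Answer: $3 \sqrt{1846} \approx 128.9$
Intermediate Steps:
$v{\left(P,g \right)} = 2$
$r = 3136$ ($r = \left(2 + 9 \cdot 6\right)^{2} = \left(2 + 54\right)^{2} = 56^{2} = 3136$)
$\sqrt{37896 - \left(18146 + r\right)} = \sqrt{37896 - 21282} = \sqrt{16614} = 3 \sqrt{1846}$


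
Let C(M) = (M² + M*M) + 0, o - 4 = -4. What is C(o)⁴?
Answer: 0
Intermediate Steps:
o = 0 (o = 4 - 4 = 0)
C(M) = 2*M² (C(M) = (M² + M²) + 0 = 2*M² + 0 = 2*M²)
C(o)⁴ = (2*0²)⁴ = (2*0)⁴ = 0⁴ = 0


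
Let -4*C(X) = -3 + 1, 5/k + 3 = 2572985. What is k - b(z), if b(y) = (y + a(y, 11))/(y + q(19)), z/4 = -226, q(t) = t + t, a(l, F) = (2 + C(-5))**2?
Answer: -4619780521/4456404824 ≈ -1.0367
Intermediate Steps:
k = 5/2572982 (k = 5/(-3 + 2572985) = 5/2572982 ≈ 1.9433e-6)
C(X) = 1/2 (C(X) = -(-3 + 1)/4 = -1/4*(-2) = 1/2)
a(l, F) = 25/4 (a(l, F) = (2 + 1/2)**2 = (5/2)**2 = 25/4)
q(t) = 2*t
z = -904 (z = 4*(-226) = -904)
b(y) = (25/4 + y)/(38 + y) (b(y) = (y + 25/4)/(y + 2*19) = (25/4 + y)/(y + 38) = (25/4 + y)/(38 + y))
k - b(z) = 5/2572982 - (25/4 - 904)/(38 - 904) = 5/2572982 - (-3591)/((-866)*4) = 5/2572982 - (-1)*(-3591)/(866*4) = 5/2572982 - 1*3591/3464 = 5/2572982 - 3591/3464 = -4619780521/4456404824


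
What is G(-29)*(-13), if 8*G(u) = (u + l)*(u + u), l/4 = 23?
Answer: 23751/4 ≈ 5937.8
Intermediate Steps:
l = 92 (l = 4*23 = 92)
G(u) = u*(92 + u)/4 (G(u) = ((u + 92)*(u + u))/8 = ((92 + u)*(2*u))/8 = (2*u*(92 + u))/8 = u*(92 + u)/4)
G(-29)*(-13) = ((1/4)*(-29)*(92 - 29))*(-13) = ((1/4)*(-29)*63)*(-13) = -1827/4*(-13) = 23751/4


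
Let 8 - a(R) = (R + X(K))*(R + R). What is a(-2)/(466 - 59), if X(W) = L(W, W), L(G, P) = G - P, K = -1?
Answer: 0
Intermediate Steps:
X(W) = 0 (X(W) = W - W = 0)
a(R) = 8 - 2*R**2 (a(R) = 8 - (R + 0)*(R + R) = 8 - R*2*R = 8 - 2*R**2)
a(-2)/(466 - 59) = (8 - 2*(-2)**2)/(466 - 59) = (8 - 2*4)/407 = (8 - 8)*(1/407) = 0*(1/407) = 0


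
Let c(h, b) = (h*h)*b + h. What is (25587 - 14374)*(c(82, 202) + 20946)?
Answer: 15465821788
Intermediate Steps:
c(h, b) = h + b*h² (c(h, b) = h²*b + h = b*h² + h = h + b*h²)
(25587 - 14374)*(c(82, 202) + 20946) = (25587 - 14374)*(82*(1 + 202*82) + 20946) = 11213*(82*(1 + 16564) + 20946) = 11213*(82*16565 + 20946) = 11213*(1358330 + 20946) = 11213*1379276 = 15465821788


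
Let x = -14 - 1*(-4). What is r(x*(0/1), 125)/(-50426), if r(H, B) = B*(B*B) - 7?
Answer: -976559/25213 ≈ -38.732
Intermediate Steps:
x = -10 (x = -14 + 4 = -10)
r(H, B) = -7 + B³ (r(H, B) = B*B² - 7 = B³ - 7 = -7 + B³)
r(x*(0/1), 125)/(-50426) = (-7 + 125³)/(-50426) = (-7 + 1953125)*(-1/50426) = 1953118*(-1/50426) = -976559/25213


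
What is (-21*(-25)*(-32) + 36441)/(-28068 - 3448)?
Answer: -19641/31516 ≈ -0.62321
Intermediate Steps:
(-21*(-25)*(-32) + 36441)/(-28068 - 3448) = (525*(-32) + 36441)/(-31516) = (-16800 + 36441)*(-1/31516) = 19641*(-1/31516) = -19641/31516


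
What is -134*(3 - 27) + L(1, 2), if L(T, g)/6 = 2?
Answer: 3228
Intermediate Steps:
L(T, g) = 12 (L(T, g) = 6*2 = 12)
-134*(3 - 27) + L(1, 2) = -134*(3 - 27) + 12 = -134*(-24) + 12 = 3216 + 12 = 3228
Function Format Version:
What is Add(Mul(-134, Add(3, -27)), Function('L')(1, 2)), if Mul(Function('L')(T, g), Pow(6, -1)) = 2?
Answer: 3228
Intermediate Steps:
Function('L')(T, g) = 12 (Function('L')(T, g) = Mul(6, 2) = 12)
Add(Mul(-134, Add(3, -27)), Function('L')(1, 2)) = Add(Mul(-134, Add(3, -27)), 12) = Add(Mul(-134, -24), 12) = Add(3216, 12) = 3228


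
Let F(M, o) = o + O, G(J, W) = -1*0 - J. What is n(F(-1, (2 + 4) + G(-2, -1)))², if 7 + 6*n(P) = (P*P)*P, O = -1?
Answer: 3136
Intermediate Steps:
G(J, W) = -J (G(J, W) = 0 - J = -J)
F(M, o) = -1 + o (F(M, o) = o - 1 = -1 + o)
n(P) = -7/6 + P³/6 (n(P) = -7/6 + ((P*P)*P)/6 = -7/6 + (P²*P)/6 = -7/6 + P³/6)
n(F(-1, (2 + 4) + G(-2, -1)))² = (-7/6 + (-1 + ((2 + 4) - 1*(-2)))³/6)² = (-7/6 + (-1 + (6 + 2))³/6)² = (-7/6 + (-1 + 8)³/6)² = (-7/6 + (⅙)*7³)² = (-7/6 + (⅙)*343)² = (-7/6 + 343/6)² = 56² = 3136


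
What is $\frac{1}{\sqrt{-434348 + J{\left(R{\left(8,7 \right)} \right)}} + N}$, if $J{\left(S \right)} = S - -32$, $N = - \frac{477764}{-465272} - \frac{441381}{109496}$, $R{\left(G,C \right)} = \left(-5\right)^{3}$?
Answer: $- \frac{121830385793480005304}{17618551336274733543532257} - \frac{40553689307539602496 i \sqrt{434441}}{17618551336274733543532257} \approx -6.9149 \cdot 10^{-6} - 0.0015171 i$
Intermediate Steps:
$R{\left(G,C \right)} = -125$
$N = - \frac{19131121711}{6368177864}$ ($N = \left(-477764\right) \left(- \frac{1}{465272}\right) - \frac{441381}{109496} = \frac{119441}{116318} - \frac{441381}{109496} = - \frac{19131121711}{6368177864} \approx -3.0042$)
$J{\left(S \right)} = 32 + S$ ($J{\left(S \right)} = S + 32 = 32 + S$)
$\frac{1}{\sqrt{-434348 + J{\left(R{\left(8,7 \right)} \right)}} + N} = \frac{1}{\sqrt{-434348 + \left(32 - 125\right)} - \frac{19131121711}{6368177864}} = \frac{1}{\sqrt{-434348 - 93} - \frac{19131121711}{6368177864}} = \frac{1}{\sqrt{-434441} - \frac{19131121711}{6368177864}} = \frac{1}{i \sqrt{434441} - \frac{19131121711}{6368177864}} = \frac{1}{- \frac{19131121711}{6368177864} + i \sqrt{434441}}$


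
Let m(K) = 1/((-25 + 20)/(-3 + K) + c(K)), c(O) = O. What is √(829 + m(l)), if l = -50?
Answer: 42*√6215/115 ≈ 28.792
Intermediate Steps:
m(K) = 1/(K - 5/(-3 + K)) (m(K) = 1/((-25 + 20)/(-3 + K) + K) = 1/(-5/(-3 + K) + K) = 1/(K - 5/(-3 + K)))
√(829 + m(l)) = √(829 + (3 - 1*(-50))/(5 - 1*(-50)² + 3*(-50))) = √(829 + (3 + 50)/(5 - 1*2500 - 150)) = √(829 + 53/(5 - 2500 - 150)) = √(829 + 53/(-2645)) = √(829 - 1/2645*53) = √(829 - 53/2645) = √(2192652/2645) = 42*√6215/115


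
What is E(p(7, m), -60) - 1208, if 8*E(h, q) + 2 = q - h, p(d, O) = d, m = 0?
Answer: -9733/8 ≈ -1216.6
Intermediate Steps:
E(h, q) = -¼ - h/8 + q/8 (E(h, q) = -¼ + (q - h)/8 = -¼ + (-h/8 + q/8) = -¼ - h/8 + q/8)
E(p(7, m), -60) - 1208 = (-¼ - ⅛*7 + (⅛)*(-60)) - 1208 = (-¼ - 7/8 - 15/2) - 1208 = -69/8 - 1208 = -9733/8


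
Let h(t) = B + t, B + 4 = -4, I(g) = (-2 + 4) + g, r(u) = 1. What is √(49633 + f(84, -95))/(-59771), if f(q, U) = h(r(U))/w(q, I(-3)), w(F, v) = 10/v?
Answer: -√4963370/597710 ≈ -0.0037273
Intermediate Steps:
I(g) = 2 + g
B = -8 (B = -4 - 4 = -8)
h(t) = -8 + t
f(q, U) = 7/10 (f(q, U) = (-8 + 1)/((10/(2 - 3))) = -7/(10/(-1)) = -7/(10*(-1)) = -7/(-10) = -7*(-⅒) = 7/10)
√(49633 + f(84, -95))/(-59771) = √(49633 + 7/10)/(-59771) = √(496337/10)*(-1/59771) = (√4963370/10)*(-1/59771) = -√4963370/597710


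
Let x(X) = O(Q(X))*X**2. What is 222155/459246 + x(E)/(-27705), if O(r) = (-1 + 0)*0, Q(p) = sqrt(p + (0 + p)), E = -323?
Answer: 222155/459246 ≈ 0.48374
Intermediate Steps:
Q(p) = sqrt(2)*sqrt(p) (Q(p) = sqrt(p + p) = sqrt(2*p) = sqrt(2)*sqrt(p))
O(r) = 0 (O(r) = -1*0 = 0)
x(X) = 0 (x(X) = 0*X**2 = 0)
222155/459246 + x(E)/(-27705) = 222155/459246 + 0/(-27705) = 222155*(1/459246) + 0*(-1/27705) = 222155/459246 + 0 = 222155/459246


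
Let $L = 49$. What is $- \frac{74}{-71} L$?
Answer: $\frac{3626}{71} \approx 51.07$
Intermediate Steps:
$- \frac{74}{-71} L = - \frac{74}{-71} \cdot 49 = \left(-74\right) \left(- \frac{1}{71}\right) 49 = \frac{74}{71} \cdot 49 = \frac{3626}{71}$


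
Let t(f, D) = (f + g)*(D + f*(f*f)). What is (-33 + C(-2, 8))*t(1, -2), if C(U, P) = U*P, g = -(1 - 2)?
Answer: 98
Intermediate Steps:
g = 1 (g = -1*(-1) = 1)
t(f, D) = (1 + f)*(D + f**3) (t(f, D) = (f + 1)*(D + f*(f*f)) = (1 + f)*(D + f*f**2) = (1 + f)*(D + f**3))
C(U, P) = P*U
(-33 + C(-2, 8))*t(1, -2) = (-33 + 8*(-2))*(-2 + 1**3 + 1**4 - 2*1) = (-33 - 16)*(-2 + 1 + 1 - 2) = -49*(-2) = 98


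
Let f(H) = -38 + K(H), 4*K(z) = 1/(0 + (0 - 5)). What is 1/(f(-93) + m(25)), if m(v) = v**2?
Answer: 20/11739 ≈ 0.0017037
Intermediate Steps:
K(z) = -1/20 (K(z) = 1/(4*(0 + (0 - 5))) = 1/(4*(0 - 5)) = (1/4)/(-5) = (1/4)*(-1/5) = -1/20)
f(H) = -761/20 (f(H) = -38 - 1/20 = -761/20)
1/(f(-93) + m(25)) = 1/(-761/20 + 25**2) = 1/(-761/20 + 625) = 1/(11739/20) = 20/11739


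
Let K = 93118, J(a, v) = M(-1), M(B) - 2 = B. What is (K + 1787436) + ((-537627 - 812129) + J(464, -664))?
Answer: 530799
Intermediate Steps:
M(B) = 2 + B
J(a, v) = 1 (J(a, v) = 2 - 1 = 1)
(K + 1787436) + ((-537627 - 812129) + J(464, -664)) = (93118 + 1787436) + ((-537627 - 812129) + 1) = 1880554 + (-1349756 + 1) = 1880554 - 1349755 = 530799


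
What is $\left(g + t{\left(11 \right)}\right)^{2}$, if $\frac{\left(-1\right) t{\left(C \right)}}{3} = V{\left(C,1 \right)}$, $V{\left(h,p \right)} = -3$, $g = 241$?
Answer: $62500$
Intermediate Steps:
$t{\left(C \right)} = 9$ ($t{\left(C \right)} = \left(-3\right) \left(-3\right) = 9$)
$\left(g + t{\left(11 \right)}\right)^{2} = \left(241 + 9\right)^{2} = 250^{2} = 62500$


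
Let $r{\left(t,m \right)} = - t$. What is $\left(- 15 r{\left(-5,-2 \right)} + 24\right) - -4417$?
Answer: $4366$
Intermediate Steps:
$\left(- 15 r{\left(-5,-2 \right)} + 24\right) - -4417 = \left(- 15 \left(\left(-1\right) \left(-5\right)\right) + 24\right) - -4417 = \left(\left(-15\right) 5 + 24\right) + 4417 = \left(-75 + 24\right) + 4417 = -51 + 4417 = 4366$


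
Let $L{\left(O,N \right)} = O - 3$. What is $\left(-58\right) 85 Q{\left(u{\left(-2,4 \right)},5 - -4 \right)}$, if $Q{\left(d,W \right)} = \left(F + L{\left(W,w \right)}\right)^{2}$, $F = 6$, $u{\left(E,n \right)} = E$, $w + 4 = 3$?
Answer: $-709920$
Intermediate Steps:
$w = -1$ ($w = -4 + 3 = -1$)
$L{\left(O,N \right)} = -3 + O$
$Q{\left(d,W \right)} = \left(3 + W\right)^{2}$ ($Q{\left(d,W \right)} = \left(6 + \left(-3 + W\right)\right)^{2} = \left(3 + W\right)^{2}$)
$\left(-58\right) 85 Q{\left(u{\left(-2,4 \right)},5 - -4 \right)} = \left(-58\right) 85 \left(3 + \left(5 - -4\right)\right)^{2} = - 4930 \left(3 + \left(5 + 4\right)\right)^{2} = - 4930 \left(3 + 9\right)^{2} = - 4930 \cdot 12^{2} = \left(-4930\right) 144 = -709920$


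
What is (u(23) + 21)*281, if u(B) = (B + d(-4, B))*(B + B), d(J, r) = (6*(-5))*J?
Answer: 1854319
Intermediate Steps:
d(J, r) = -30*J
u(B) = 2*B*(120 + B) (u(B) = (B - 30*(-4))*(B + B) = (B + 120)*(2*B) = (120 + B)*(2*B) = 2*B*(120 + B))
(u(23) + 21)*281 = (2*23*(120 + 23) + 21)*281 = (2*23*143 + 21)*281 = (6578 + 21)*281 = 6599*281 = 1854319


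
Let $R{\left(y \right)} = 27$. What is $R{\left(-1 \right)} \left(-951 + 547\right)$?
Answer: $-10908$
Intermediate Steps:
$R{\left(-1 \right)} \left(-951 + 547\right) = 27 \left(-951 + 547\right) = 27 \left(-404\right) = -10908$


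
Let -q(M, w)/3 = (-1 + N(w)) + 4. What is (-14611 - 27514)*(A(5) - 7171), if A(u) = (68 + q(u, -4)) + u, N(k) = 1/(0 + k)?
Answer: 1197403125/4 ≈ 2.9935e+8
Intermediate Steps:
N(k) = 1/k
q(M, w) = -9 - 3/w (q(M, w) = -3*((-1 + 1/w) + 4) = -3*(3 + 1/w) = -9 - 3/w)
A(u) = 239/4 + u (A(u) = (68 + (-9 - 3/(-4))) + u = (68 + (-9 - 3*(-1/4))) + u = (68 + (-9 + 3/4)) + u = (68 - 33/4) + u = 239/4 + u)
(-14611 - 27514)*(A(5) - 7171) = (-14611 - 27514)*((239/4 + 5) - 7171) = -42125*(259/4 - 7171) = -42125*(-28425/4) = 1197403125/4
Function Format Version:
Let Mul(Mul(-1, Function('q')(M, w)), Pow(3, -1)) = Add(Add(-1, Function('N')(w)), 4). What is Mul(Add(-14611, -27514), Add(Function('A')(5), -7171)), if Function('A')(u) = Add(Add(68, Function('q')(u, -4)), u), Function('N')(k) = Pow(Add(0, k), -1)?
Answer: Rational(1197403125, 4) ≈ 2.9935e+8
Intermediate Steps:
Function('N')(k) = Pow(k, -1)
Function('q')(M, w) = Add(-9, Mul(-3, Pow(w, -1))) (Function('q')(M, w) = Mul(-3, Add(Add(-1, Pow(w, -1)), 4)) = Mul(-3, Add(3, Pow(w, -1))) = Add(-9, Mul(-3, Pow(w, -1))))
Function('A')(u) = Add(Rational(239, 4), u) (Function('A')(u) = Add(Add(68, Add(-9, Mul(-3, Pow(-4, -1)))), u) = Add(Add(68, Add(-9, Mul(-3, Rational(-1, 4)))), u) = Add(Add(68, Add(-9, Rational(3, 4))), u) = Add(Add(68, Rational(-33, 4)), u) = Add(Rational(239, 4), u))
Mul(Add(-14611, -27514), Add(Function('A')(5), -7171)) = Mul(Add(-14611, -27514), Add(Add(Rational(239, 4), 5), -7171)) = Mul(-42125, Add(Rational(259, 4), -7171)) = Mul(-42125, Rational(-28425, 4)) = Rational(1197403125, 4)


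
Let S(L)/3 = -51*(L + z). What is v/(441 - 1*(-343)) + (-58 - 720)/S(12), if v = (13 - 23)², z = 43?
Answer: 362863/1649340 ≈ 0.22001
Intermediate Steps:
v = 100 (v = (-10)² = 100)
S(L) = -6579 - 153*L (S(L) = 3*(-51*(L + 43)) = 3*(-51*(43 + L)) = 3*(-2193 - 51*L) = -6579 - 153*L)
v/(441 - 1*(-343)) + (-58 - 720)/S(12) = 100/(441 - 1*(-343)) + (-58 - 720)/(-6579 - 153*12) = 100/(441 + 343) - 778/(-6579 - 1836) = 100/784 - 778/(-8415) = 100*(1/784) - 778*(-1/8415) = 25/196 + 778/8415 = 362863/1649340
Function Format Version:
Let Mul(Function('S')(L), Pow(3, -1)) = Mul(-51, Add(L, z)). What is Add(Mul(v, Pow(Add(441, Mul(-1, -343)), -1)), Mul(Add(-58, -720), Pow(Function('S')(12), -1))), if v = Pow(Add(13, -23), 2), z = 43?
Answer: Rational(362863, 1649340) ≈ 0.22001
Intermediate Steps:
v = 100 (v = Pow(-10, 2) = 100)
Function('S')(L) = Add(-6579, Mul(-153, L)) (Function('S')(L) = Mul(3, Mul(-51, Add(L, 43))) = Mul(3, Mul(-51, Add(43, L))) = Mul(3, Add(-2193, Mul(-51, L))) = Add(-6579, Mul(-153, L)))
Add(Mul(v, Pow(Add(441, Mul(-1, -343)), -1)), Mul(Add(-58, -720), Pow(Function('S')(12), -1))) = Add(Mul(100, Pow(Add(441, Mul(-1, -343)), -1)), Mul(Add(-58, -720), Pow(Add(-6579, Mul(-153, 12)), -1))) = Add(Mul(100, Pow(Add(441, 343), -1)), Mul(-778, Pow(Add(-6579, -1836), -1))) = Add(Mul(100, Pow(784, -1)), Mul(-778, Pow(-8415, -1))) = Add(Mul(100, Rational(1, 784)), Mul(-778, Rational(-1, 8415))) = Add(Rational(25, 196), Rational(778, 8415)) = Rational(362863, 1649340)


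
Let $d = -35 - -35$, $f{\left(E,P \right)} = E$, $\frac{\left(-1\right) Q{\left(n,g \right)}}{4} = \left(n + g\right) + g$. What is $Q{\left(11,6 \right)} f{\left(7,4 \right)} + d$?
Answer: $-644$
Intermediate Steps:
$Q{\left(n,g \right)} = - 8 g - 4 n$ ($Q{\left(n,g \right)} = - 4 \left(\left(n + g\right) + g\right) = - 4 \left(\left(g + n\right) + g\right) = - 4 \left(n + 2 g\right) = - 8 g - 4 n$)
$d = 0$ ($d = -35 + 35 = 0$)
$Q{\left(11,6 \right)} f{\left(7,4 \right)} + d = \left(\left(-8\right) 6 - 44\right) 7 + 0 = \left(-48 - 44\right) 7 + 0 = \left(-92\right) 7 + 0 = -644 + 0 = -644$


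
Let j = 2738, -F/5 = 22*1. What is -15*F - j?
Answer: -1088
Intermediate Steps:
F = -110 ≈ -110.00
-15*F - j = -15*(-110) - 1*2738 = 1650 - 2738 = -1088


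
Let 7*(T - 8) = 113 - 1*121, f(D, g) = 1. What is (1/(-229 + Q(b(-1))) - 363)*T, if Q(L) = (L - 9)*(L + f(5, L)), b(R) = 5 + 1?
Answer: -2178024/875 ≈ -2489.2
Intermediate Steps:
b(R) = 6
T = 48/7 (T = 8 + (113 - 1*121)/7 = 8 + (113 - 121)/7 = 8 + (1/7)*(-8) = 8 - 8/7 = 48/7 ≈ 6.8571)
Q(L) = (1 + L)*(-9 + L) (Q(L) = (L - 9)*(L + 1) = (-9 + L)*(1 + L) = (1 + L)*(-9 + L))
(1/(-229 + Q(b(-1))) - 363)*T = (1/(-229 + (-9 + 6**2 - 8*6)) - 363)*(48/7) = (1/(-229 + (-9 + 36 - 48)) - 363)*(48/7) = (1/(-229 - 21) - 363)*(48/7) = (1/(-250) - 363)*(48/7) = (-1/250 - 363)*(48/7) = -90751/250*48/7 = -2178024/875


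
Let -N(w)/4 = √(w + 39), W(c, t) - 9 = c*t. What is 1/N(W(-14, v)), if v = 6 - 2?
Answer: I*√2/16 ≈ 0.088388*I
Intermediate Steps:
v = 4
W(c, t) = 9 + c*t
N(w) = -4*√(39 + w) (N(w) = -4*√(w + 39) = -4*√(39 + w))
1/N(W(-14, v)) = 1/(-4*√(39 + (9 - 14*4))) = 1/(-4*√(39 + (9 - 56))) = 1/(-4*√(39 - 47)) = 1/(-8*I*√2) = I*√2/16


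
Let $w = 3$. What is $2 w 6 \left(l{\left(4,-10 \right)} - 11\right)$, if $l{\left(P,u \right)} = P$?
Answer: $-252$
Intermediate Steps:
$2 w 6 \left(l{\left(4,-10 \right)} - 11\right) = 2 \cdot 3 \cdot 6 \left(4 - 11\right) = 6 \cdot 6 \left(-7\right) = 36 \left(-7\right) = -252$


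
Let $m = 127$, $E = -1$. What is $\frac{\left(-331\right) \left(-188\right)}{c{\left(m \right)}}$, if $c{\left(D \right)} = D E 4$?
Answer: $- \frac{15557}{127} \approx -122.5$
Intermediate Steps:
$c{\left(D \right)} = - 4 D$ ($c{\left(D \right)} = D \left(-1\right) 4 = - D 4 = - 4 D$)
$\frac{\left(-331\right) \left(-188\right)}{c{\left(m \right)}} = \frac{\left(-331\right) \left(-188\right)}{\left(-4\right) 127} = \frac{62228}{-508} = 62228 \left(- \frac{1}{508}\right) = - \frac{15557}{127}$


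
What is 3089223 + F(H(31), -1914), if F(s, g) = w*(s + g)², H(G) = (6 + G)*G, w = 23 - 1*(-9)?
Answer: 21914471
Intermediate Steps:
w = 32 (w = 23 + 9 = 32)
H(G) = G*(6 + G)
F(s, g) = 32*(g + s)² (F(s, g) = 32*(s + g)² = 32*(g + s)²)
3089223 + F(H(31), -1914) = 3089223 + 32*(-1914 + 31*(6 + 31))² = 3089223 + 32*(-1914 + 31*37)² = 3089223 + 32*(-1914 + 1147)² = 3089223 + 32*(-767)² = 3089223 + 32*588289 = 3089223 + 18825248 = 21914471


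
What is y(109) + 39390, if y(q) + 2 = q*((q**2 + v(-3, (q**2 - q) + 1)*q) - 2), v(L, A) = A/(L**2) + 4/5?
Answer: 759841736/45 ≈ 1.6885e+7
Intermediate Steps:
v(L, A) = 4/5 + A/L**2 (v(L, A) = A/L**2 + 4*(1/5) = A/L**2 + 4/5 = 4/5 + A/L**2)
y(q) = -2 + q*(-2 + q**2 + q*(41/45 - q/9 + q**2/9)) (y(q) = -2 + q*((q**2 + (4/5 + ((q**2 - q) + 1)/(-3)**2)*q) - 2) = -2 + q*((q**2 + (4/5 + (1 + q**2 - q)*(1/9))*q) - 2) = -2 + q*((q**2 + (4/5 + (1/9 - q/9 + q**2/9))*q) - 2) = -2 + q*((q**2 + (41/45 - q/9 + q**2/9)*q) - 2) = -2 + q*((q**2 + q*(41/45 - q/9 + q**2/9)) - 2) = -2 + q*(-2 + q**2 + q*(41/45 - q/9 + q**2/9)))
y(109) + 39390 = (-2 - 2*109 + (1/9)*109**4 + (8/9)*109**3 + (41/45)*109**2) + 39390 = (-2 - 218 + (1/9)*141158161 + (8/9)*1295029 + (41/45)*11881) + 39390 = (-2 - 218 + 141158161/9 + 10360232/9 + 487121/45) + 39390 = 758069186/45 + 39390 = 759841736/45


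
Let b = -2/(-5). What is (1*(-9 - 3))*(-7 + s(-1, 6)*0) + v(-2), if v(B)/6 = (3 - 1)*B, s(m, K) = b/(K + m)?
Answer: 60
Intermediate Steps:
b = 2/5 (b = -2*(-1/5) = 2/5 ≈ 0.40000)
s(m, K) = 2/(5*(K + m))
v(B) = 12*B (v(B) = 6*((3 - 1)*B) = 6*(2*B) = 12*B)
(1*(-9 - 3))*(-7 + s(-1, 6)*0) + v(-2) = (1*(-9 - 3))*(-7 + (2/(5*(6 - 1)))*0) + 12*(-2) = (1*(-12))*(-7 + ((2/5)/5)*0) - 24 = -12*(-7 + ((2/5)*(1/5))*0) - 24 = -12*(-7 + (2/25)*0) - 24 = -12*(-7 + 0) - 24 = -12*(-7) - 24 = 84 - 24 = 60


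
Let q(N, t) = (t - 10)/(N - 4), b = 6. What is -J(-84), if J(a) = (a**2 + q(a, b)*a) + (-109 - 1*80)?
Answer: -75495/11 ≈ -6863.2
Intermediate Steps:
q(N, t) = (-10 + t)/(-4 + N)
J(a) = -189 + a**2 - 4*a/(-4 + a) (J(a) = (a**2 + ((-10 + 6)/(-4 + a))*a) + (-109 - 1*80) = (a**2 + (-4/(-4 + a))*a) + (-109 - 80) = (a**2 + (-4/(-4 + a))*a) - 189 = (a**2 - 4*a/(-4 + a)) - 189 = -189 + a**2 - 4*a/(-4 + a))
-J(-84) = -(-4*(-84) + (-189 + (-84)**2)*(-4 - 84))/(-4 - 84) = -(336 + (-189 + 7056)*(-88))/(-88) = -(-1)*(336 + 6867*(-88))/88 = -(-1)*(336 - 604296)/88 = -(-1)*(-603960)/88 = -1*75495/11 = -75495/11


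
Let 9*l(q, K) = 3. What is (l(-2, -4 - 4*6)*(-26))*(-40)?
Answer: 1040/3 ≈ 346.67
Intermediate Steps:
l(q, K) = ⅓ (l(q, K) = (⅑)*3 = ⅓)
(l(-2, -4 - 4*6)*(-26))*(-40) = ((⅓)*(-26))*(-40) = -26/3*(-40) = 1040/3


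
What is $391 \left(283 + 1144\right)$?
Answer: $557957$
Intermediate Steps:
$391 \left(283 + 1144\right) = 391 \cdot 1427 = 557957$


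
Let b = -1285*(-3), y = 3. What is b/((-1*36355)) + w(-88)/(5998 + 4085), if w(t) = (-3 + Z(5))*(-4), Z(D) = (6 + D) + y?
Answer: -8093917/73313493 ≈ -0.11040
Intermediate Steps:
Z(D) = 9 + D (Z(D) = (6 + D) + 3 = 9 + D)
b = 3855
w(t) = -44 (w(t) = (-3 + (9 + 5))*(-4) = (-3 + 14)*(-4) = 11*(-4) = -44)
b/((-1*36355)) + w(-88)/(5998 + 4085) = 3855/((-1*36355)) - 44/(5998 + 4085) = 3855/(-36355) - 44/10083 = 3855*(-1/36355) - 44*1/10083 = -771/7271 - 44/10083 = -8093917/73313493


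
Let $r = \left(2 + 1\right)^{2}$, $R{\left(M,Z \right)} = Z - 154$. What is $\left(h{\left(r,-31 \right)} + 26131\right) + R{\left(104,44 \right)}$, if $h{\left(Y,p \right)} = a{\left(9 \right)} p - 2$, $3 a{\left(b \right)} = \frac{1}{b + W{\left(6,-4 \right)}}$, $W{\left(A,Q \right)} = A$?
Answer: $\frac{1170824}{45} \approx 26018.0$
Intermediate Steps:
$a{\left(b \right)} = \frac{1}{3 \left(6 + b\right)}$ ($a{\left(b \right)} = \frac{1}{3 \left(b + 6\right)} = \frac{1}{3 \left(6 + b\right)}$)
$R{\left(M,Z \right)} = -154 + Z$
$r = 9$ ($r = 3^{2} = 9$)
$h{\left(Y,p \right)} = -2 + \frac{p}{45}$ ($h{\left(Y,p \right)} = \frac{1}{3 \left(6 + 9\right)} p - 2 = \frac{1}{3 \cdot 15} p - 2 = \frac{1}{3} \cdot \frac{1}{15} p - 2 = \frac{p}{45} - 2 = -2 + \frac{p}{45}$)
$\left(h{\left(r,-31 \right)} + 26131\right) + R{\left(104,44 \right)} = \left(\left(-2 + \frac{1}{45} \left(-31\right)\right) + 26131\right) + \left(-154 + 44\right) = \left(\left(-2 - \frac{31}{45}\right) + 26131\right) - 110 = \left(- \frac{121}{45} + 26131\right) - 110 = \frac{1175774}{45} - 110 = \frac{1170824}{45}$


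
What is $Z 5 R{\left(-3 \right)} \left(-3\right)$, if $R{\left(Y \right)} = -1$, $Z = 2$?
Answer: $30$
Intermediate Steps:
$Z 5 R{\left(-3 \right)} \left(-3\right) = 2 \cdot 5 \left(-1\right) \left(-3\right) = 10 \left(-1\right) \left(-3\right) = \left(-10\right) \left(-3\right) = 30$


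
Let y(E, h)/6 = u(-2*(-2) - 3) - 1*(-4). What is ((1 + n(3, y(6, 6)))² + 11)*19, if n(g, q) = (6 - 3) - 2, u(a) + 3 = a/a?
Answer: 285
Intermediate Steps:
u(a) = -2 (u(a) = -3 + a/a = -3 + 1 = -2)
y(E, h) = 12 (y(E, h) = 6*(-2 - 1*(-4)) = 6*(-2 + 4) = 6*2 = 12)
n(g, q) = 1 (n(g, q) = 3 - 2 = 1)
((1 + n(3, y(6, 6)))² + 11)*19 = ((1 + 1)² + 11)*19 = (2² + 11)*19 = (4 + 11)*19 = 15*19 = 285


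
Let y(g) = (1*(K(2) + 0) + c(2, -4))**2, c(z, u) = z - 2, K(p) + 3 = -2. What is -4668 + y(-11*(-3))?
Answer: -4643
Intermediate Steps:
K(p) = -5 (K(p) = -3 - 2 = -5)
c(z, u) = -2 + z
y(g) = 25 (y(g) = (1*(-5 + 0) + (-2 + 2))**2 = (1*(-5) + 0)**2 = (-5 + 0)**2 = (-5)**2 = 25)
-4668 + y(-11*(-3)) = -4668 + 25 = -4643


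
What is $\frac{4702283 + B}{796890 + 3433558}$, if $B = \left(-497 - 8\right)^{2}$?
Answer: $\frac{1239327}{1057612} \approx 1.1718$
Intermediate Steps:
$B = 255025$ ($B = \left(-505\right)^{2} = 255025$)
$\frac{4702283 + B}{796890 + 3433558} = \frac{4702283 + 255025}{796890 + 3433558} = \frac{4957308}{4230448} = 4957308 \cdot \frac{1}{4230448} = \frac{1239327}{1057612}$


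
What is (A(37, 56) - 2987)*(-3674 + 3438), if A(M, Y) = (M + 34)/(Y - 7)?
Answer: 34524912/49 ≈ 7.0459e+5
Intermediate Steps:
A(M, Y) = (34 + M)/(-7 + Y)
(A(37, 56) - 2987)*(-3674 + 3438) = ((34 + 37)/(-7 + 56) - 2987)*(-3674 + 3438) = (71/49 - 2987)*(-236) = -146292/49*(-236) = 34524912/49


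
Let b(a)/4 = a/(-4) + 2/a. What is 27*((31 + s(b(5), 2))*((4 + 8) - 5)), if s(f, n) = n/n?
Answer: 6048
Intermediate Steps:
b(a) = -a + 8/a (b(a) = 4*(a/(-4) + 2/a) = 4*(a*(-¼) + 2/a) = 4*(-a/4 + 2/a) = 4*(2/a - a/4) = -a + 8/a)
s(f, n) = 1
27*((31 + s(b(5), 2))*((4 + 8) - 5)) = 27*((31 + 1)*((4 + 8) - 5)) = 27*(32*(12 - 5)) = 27*(32*7) = 27*224 = 6048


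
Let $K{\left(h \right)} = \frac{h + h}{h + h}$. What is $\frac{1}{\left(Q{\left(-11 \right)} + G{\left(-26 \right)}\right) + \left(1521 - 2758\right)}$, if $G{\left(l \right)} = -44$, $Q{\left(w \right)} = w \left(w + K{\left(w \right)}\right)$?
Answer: $- \frac{1}{1171} \approx -0.00085397$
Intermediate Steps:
$K{\left(h \right)} = 1$ ($K{\left(h \right)} = \frac{2 h}{2 h} = 2 h \frac{1}{2 h} = 1$)
$Q{\left(w \right)} = w \left(1 + w\right)$ ($Q{\left(w \right)} = w \left(w + 1\right) = w \left(1 + w\right)$)
$\frac{1}{\left(Q{\left(-11 \right)} + G{\left(-26 \right)}\right) + \left(1521 - 2758\right)} = \frac{1}{\left(- 11 \left(1 - 11\right) - 44\right) + \left(1521 - 2758\right)} = \frac{1}{\left(\left(-11\right) \left(-10\right) - 44\right) - 1237} = \frac{1}{\left(110 - 44\right) - 1237} = \frac{1}{66 - 1237} = \frac{1}{-1171} = - \frac{1}{1171}$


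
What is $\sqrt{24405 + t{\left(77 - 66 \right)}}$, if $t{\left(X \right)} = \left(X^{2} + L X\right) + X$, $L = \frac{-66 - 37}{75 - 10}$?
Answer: $\frac{2 \sqrt{25898795}}{65} \approx 156.59$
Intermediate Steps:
$L = - \frac{103}{65} \approx -1.5846$
$t{\left(X \right)} = X^{2} - \frac{38 X}{65}$ ($t{\left(X \right)} = \left(X^{2} - \frac{103 X}{65}\right) + X = X^{2} - \frac{38 X}{65}$)
$\sqrt{24405 + t{\left(77 - 66 \right)}} = \sqrt{24405 + \frac{\left(77 - 66\right) \left(-38 + 65 \left(77 - 66\right)\right)}{65}} = \sqrt{24405 + \frac{1}{65} \cdot 11 \left(-38 + 65 \cdot 11\right)} = \sqrt{24405 + \frac{1}{65} \cdot 11 \left(-38 + 715\right)} = \sqrt{24405 + \frac{1}{65} \cdot 11 \cdot 677} = \sqrt{24405 + \frac{7447}{65}} = \sqrt{\frac{1593772}{65}} = \frac{2 \sqrt{25898795}}{65}$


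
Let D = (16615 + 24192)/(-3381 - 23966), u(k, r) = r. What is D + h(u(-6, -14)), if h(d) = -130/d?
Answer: 1491906/191429 ≈ 7.7935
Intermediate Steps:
D = -40807/27347 (D = 40807/(-27347) = 40807*(-1/27347) = -40807/27347 ≈ -1.4922)
D + h(u(-6, -14)) = -40807/27347 - 130/(-14) = -40807/27347 - 130*(-1/14) = -40807/27347 + 65/7 = 1491906/191429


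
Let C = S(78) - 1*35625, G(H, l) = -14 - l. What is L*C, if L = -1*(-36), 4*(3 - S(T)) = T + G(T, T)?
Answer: -1282266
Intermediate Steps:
S(T) = 13/2 (S(T) = 3 - (T + (-14 - T))/4 = 3 - 1/4*(-14) = 3 + 7/2 = 13/2)
L = 36
C = -71237/2 (C = 13/2 - 1*35625 = 13/2 - 35625 = -71237/2 ≈ -35619.)
L*C = 36*(-71237/2) = -1282266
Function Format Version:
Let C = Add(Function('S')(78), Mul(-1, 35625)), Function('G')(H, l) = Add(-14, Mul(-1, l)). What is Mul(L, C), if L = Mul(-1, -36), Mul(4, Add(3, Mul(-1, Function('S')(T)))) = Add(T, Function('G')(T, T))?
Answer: -1282266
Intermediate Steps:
Function('S')(T) = Rational(13, 2) (Function('S')(T) = Add(3, Mul(Rational(-1, 4), Add(T, Add(-14, Mul(-1, T))))) = Add(3, Mul(Rational(-1, 4), -14)) = Add(3, Rational(7, 2)) = Rational(13, 2))
L = 36
C = Rational(-71237, 2) (C = Add(Rational(13, 2), Mul(-1, 35625)) = Add(Rational(13, 2), -35625) = Rational(-71237, 2) ≈ -35619.)
Mul(L, C) = Mul(36, Rational(-71237, 2)) = -1282266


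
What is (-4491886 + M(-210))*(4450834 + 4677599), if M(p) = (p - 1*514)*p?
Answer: -39615993441318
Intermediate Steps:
M(p) = p*(-514 + p) (M(p) = (p - 514)*p = (-514 + p)*p = p*(-514 + p))
(-4491886 + M(-210))*(4450834 + 4677599) = (-4491886 - 210*(-514 - 210))*(4450834 + 4677599) = (-4491886 - 210*(-724))*9128433 = (-4491886 + 152040)*9128433 = -4339846*9128433 = -39615993441318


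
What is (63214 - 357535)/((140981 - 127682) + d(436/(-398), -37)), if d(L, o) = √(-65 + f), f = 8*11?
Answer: -3914174979/176863378 + 294321*√23/176863378 ≈ -22.123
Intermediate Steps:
f = 88
d(L, o) = √23 (d(L, o) = √(-65 + 88) = √23)
(63214 - 357535)/((140981 - 127682) + d(436/(-398), -37)) = (63214 - 357535)/((140981 - 127682) + √23) = -294321/(13299 + √23)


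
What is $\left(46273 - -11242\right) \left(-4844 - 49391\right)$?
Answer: $-3119326025$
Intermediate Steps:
$\left(46273 - -11242\right) \left(-4844 - 49391\right) = \left(46273 + 11242\right) \left(-54235\right) = 57515 \left(-54235\right) = -3119326025$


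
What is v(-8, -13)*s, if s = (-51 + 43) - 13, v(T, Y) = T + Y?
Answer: 441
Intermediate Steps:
s = -21 (s = -8 - 13 = -21)
v(-8, -13)*s = (-8 - 13)*(-21) = -21*(-21) = 441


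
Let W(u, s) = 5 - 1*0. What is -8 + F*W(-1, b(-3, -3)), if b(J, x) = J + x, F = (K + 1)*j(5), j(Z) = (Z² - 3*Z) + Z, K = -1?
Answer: -8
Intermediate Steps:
j(Z) = Z² - 2*Z
F = 0 (F = (-1 + 1)*(5*(-2 + 5)) = 0*(5*3) = 0*15 = 0)
W(u, s) = 5 (W(u, s) = 5 + 0 = 5)
-8 + F*W(-1, b(-3, -3)) = -8 + 0*5 = -8 + 0 = -8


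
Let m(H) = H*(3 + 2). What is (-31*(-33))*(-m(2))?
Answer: -10230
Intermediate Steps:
m(H) = 5*H (m(H) = H*5 = 5*H)
(-31*(-33))*(-m(2)) = (-31*(-33))*(-5*2) = 1023*(-1*10) = 1023*(-10) = -10230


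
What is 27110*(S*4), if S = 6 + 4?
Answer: 1084400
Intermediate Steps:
S = 10
27110*(S*4) = 27110*(10*4) = 27110*40 = 1084400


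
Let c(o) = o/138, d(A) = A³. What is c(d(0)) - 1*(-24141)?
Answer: 24141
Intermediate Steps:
c(o) = o/138 (c(o) = o*(1/138) = o/138)
c(d(0)) - 1*(-24141) = (1/138)*0³ - 1*(-24141) = (1/138)*0 + 24141 = 0 + 24141 = 24141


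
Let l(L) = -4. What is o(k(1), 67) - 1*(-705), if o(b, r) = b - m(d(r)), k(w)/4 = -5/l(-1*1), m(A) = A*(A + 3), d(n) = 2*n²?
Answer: -80630708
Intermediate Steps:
m(A) = A*(3 + A)
k(w) = 5 (k(w) = 4*(-5/(-4)) = 4*(-5*(-¼)) = 4*(5/4) = 5)
o(b, r) = b - 2*r²*(3 + 2*r²)
o(k(1), 67) - 1*(-705) = (5 - 6*67² - 4*67⁴) - 1*(-705) = (5 - 6*4489 - 4*20151121) + 705 = (5 - 26934 - 80604484) + 705 = -80631413 + 705 = -80630708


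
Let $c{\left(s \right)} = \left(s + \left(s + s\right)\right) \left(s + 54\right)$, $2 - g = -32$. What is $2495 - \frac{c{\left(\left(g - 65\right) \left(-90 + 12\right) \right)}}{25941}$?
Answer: $\frac{15596969}{8647} \approx 1803.7$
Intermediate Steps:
$g = 34$ ($g = 2 - -32 = 2 + 32 = 34$)
$c{\left(s \right)} = 3 s \left(54 + s\right)$ ($c{\left(s \right)} = \left(s + 2 s\right) \left(54 + s\right) = 3 s \left(54 + s\right)$)
$2495 - \frac{c{\left(\left(g - 65\right) \left(-90 + 12\right) \right)}}{25941} = 2495 - \frac{3 \left(34 - 65\right) \left(-90 + 12\right) \left(54 + \left(34 - 65\right) \left(-90 + 12\right)\right)}{25941} = 2495 - 3 \left(\left(-31\right) \left(-78\right)\right) \left(54 - -2418\right) \frac{1}{25941} = 2495 - 3 \cdot 2418 \left(54 + 2418\right) \frac{1}{25941} = 2495 - 3 \cdot 2418 \cdot 2472 \cdot \frac{1}{25941} = 2495 - 17931888 \cdot \frac{1}{25941} = 2495 - \frac{5977296}{8647} = \frac{15596969}{8647}$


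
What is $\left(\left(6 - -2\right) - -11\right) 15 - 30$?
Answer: $255$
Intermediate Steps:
$\left(\left(6 - -2\right) - -11\right) 15 - 30 = \left(\left(6 + 2\right) + 11\right) 15 - 30 = \left(8 + 11\right) 15 - 30 = 19 \cdot 15 - 30 = 285 - 30 = 255$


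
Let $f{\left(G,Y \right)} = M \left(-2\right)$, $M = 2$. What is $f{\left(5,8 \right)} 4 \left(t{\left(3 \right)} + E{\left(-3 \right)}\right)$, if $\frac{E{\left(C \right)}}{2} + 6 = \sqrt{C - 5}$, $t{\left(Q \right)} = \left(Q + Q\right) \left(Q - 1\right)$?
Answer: $- 64 i \sqrt{2} \approx - 90.51 i$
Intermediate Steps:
$t{\left(Q \right)} = 2 Q \left(-1 + Q\right)$
$E{\left(C \right)} = -12 + 2 \sqrt{-5 + C}$ ($E{\left(C \right)} = -12 + 2 \sqrt{C - 5} = -12 + 2 \sqrt{-5 + C}$)
$f{\left(G,Y \right)} = -4$ ($f{\left(G,Y \right)} = 2 \left(-2\right) = -4$)
$f{\left(5,8 \right)} 4 \left(t{\left(3 \right)} + E{\left(-3 \right)}\right) = - 4 \cdot 4 \left(2 \cdot 3 \left(-1 + 3\right) - \left(12 - 2 \sqrt{-5 - 3}\right)\right) = - 4 \cdot 4 \left(2 \cdot 3 \cdot 2 - \left(12 - 2 \sqrt{-8}\right)\right) = - 4 \cdot 4 \left(12 - \left(12 - 2 \cdot 2 i \sqrt{2}\right)\right) = - 4 \cdot 4 \left(12 - \left(12 - 4 i \sqrt{2}\right)\right) = - 4 \cdot 4 \cdot 4 i \sqrt{2} = - 4 \cdot 16 i \sqrt{2} = - 64 i \sqrt{2}$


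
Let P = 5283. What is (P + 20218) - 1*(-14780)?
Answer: 40281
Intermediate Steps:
(P + 20218) - 1*(-14780) = (5283 + 20218) - 1*(-14780) = 25501 + 14780 = 40281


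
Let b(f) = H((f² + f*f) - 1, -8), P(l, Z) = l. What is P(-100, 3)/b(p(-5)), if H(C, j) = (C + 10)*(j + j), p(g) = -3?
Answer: 25/108 ≈ 0.23148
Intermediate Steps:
H(C, j) = 2*j*(10 + C) (H(C, j) = (10 + C)*(2*j) = 2*j*(10 + C))
b(f) = -144 - 32*f² (b(f) = 2*(-8)*(10 + ((f² + f*f) - 1)) = 2*(-8)*(10 + ((f² + f²) - 1)) = 2*(-8)*(10 + (2*f² - 1)) = 2*(-8)*(10 + (-1 + 2*f²)) = 2*(-8)*(9 + 2*f²) = -144 - 32*f²)
P(-100, 3)/b(p(-5)) = -100/(-144 - 32*(-3)²) = -100/(-144 - 32*9) = -100/(-144 - 288) = -100/(-432) = -100*(-1/432) = 25/108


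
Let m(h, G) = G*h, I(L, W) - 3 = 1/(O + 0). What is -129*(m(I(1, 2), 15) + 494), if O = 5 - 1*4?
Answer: -71466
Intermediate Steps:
O = 1 (O = 5 - 4 = 1)
I(L, W) = 4 (I(L, W) = 3 + 1/(1 + 0) = 3 + 1/1 = 3 + 1 = 4)
-129*(m(I(1, 2), 15) + 494) = -129*(15*4 + 494) = -129*(60 + 494) = -129*554 = -71466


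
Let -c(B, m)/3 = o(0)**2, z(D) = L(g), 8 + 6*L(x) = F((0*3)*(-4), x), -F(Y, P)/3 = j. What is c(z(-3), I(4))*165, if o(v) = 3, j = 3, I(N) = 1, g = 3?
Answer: -4455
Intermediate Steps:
F(Y, P) = -9 (F(Y, P) = -3*3 = -9)
L(x) = -17/6 (L(x) = -4/3 + (1/6)*(-9) = -4/3 - 3/2 = -17/6)
z(D) = -17/6
c(B, m) = -27 (c(B, m) = -3*3**2 = -3*9 = -27)
c(z(-3), I(4))*165 = -27*165 = -4455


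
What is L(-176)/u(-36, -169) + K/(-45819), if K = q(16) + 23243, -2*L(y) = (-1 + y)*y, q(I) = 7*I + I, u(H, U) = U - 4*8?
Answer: 236326391/3069873 ≈ 76.982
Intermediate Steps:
u(H, U) = -32 + U (u(H, U) = U - 32 = -32 + U)
q(I) = 8*I
L(y) = -y*(-1 + y)/2 (L(y) = -(-1 + y)*y/2 = -y*(-1 + y)/2)
K = 23371 (K = 8*16 + 23243 = 128 + 23243 = 23371)
L(-176)/u(-36, -169) + K/(-45819) = ((½)*(-176)*(1 - 1*(-176)))/(-32 - 169) + 23371/(-45819) = ((½)*(-176)*(1 + 176))/(-201) + 23371*(-1/45819) = ((½)*(-176)*177)*(-1/201) - 23371/45819 = -15576*(-1/201) - 23371/45819 = 5192/67 - 23371/45819 = 236326391/3069873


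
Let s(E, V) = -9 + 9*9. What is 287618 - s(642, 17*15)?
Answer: 287546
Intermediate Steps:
s(E, V) = 72 (s(E, V) = -9 + 81 = 72)
287618 - s(642, 17*15) = 287618 - 1*72 = 287618 - 72 = 287546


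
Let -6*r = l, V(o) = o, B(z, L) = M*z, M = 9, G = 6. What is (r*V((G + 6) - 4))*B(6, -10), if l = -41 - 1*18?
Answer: 4248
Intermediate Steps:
l = -59 (l = -41 - 18 = -59)
B(z, L) = 9*z
r = 59/6 (r = -⅙*(-59) = 59/6 ≈ 9.8333)
(r*V((G + 6) - 4))*B(6, -10) = (59*((6 + 6) - 4)/6)*(9*6) = (59*(12 - 4)/6)*54 = ((59/6)*8)*54 = (236/3)*54 = 4248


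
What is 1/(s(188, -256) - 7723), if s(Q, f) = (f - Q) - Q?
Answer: -1/8355 ≈ -0.00011969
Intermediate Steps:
s(Q, f) = f - 2*Q
1/(s(188, -256) - 7723) = 1/((-256 - 2*188) - 7723) = 1/((-256 - 376) - 7723) = 1/(-632 - 7723) = 1/(-8355) = -1/8355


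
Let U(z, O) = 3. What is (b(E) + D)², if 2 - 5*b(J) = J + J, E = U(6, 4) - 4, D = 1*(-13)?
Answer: 3721/25 ≈ 148.84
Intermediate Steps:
D = -13
E = -1 (E = 3 - 4 = -1)
b(J) = ⅖ - 2*J/5 (b(J) = ⅖ - (J + J)/5 = ⅖ - 2*J/5)
(b(E) + D)² = ((⅖ - ⅖*(-1)) - 13)² = ((⅖ + ⅖) - 13)² = (⅘ - 13)² = (-61/5)² = 3721/25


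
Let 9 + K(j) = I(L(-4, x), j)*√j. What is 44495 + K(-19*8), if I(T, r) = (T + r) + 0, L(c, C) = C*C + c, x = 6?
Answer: 44486 - 240*I*√38 ≈ 44486.0 - 1479.5*I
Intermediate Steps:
L(c, C) = c + C² (L(c, C) = C² + c = c + C²)
I(T, r) = T + r
K(j) = -9 + √j*(32 + j) (K(j) = -9 + ((-4 + 6²) + j)*√j = -9 + ((-4 + 36) + j)*√j = -9 + (32 + j)*√j = -9 + √j*(32 + j))
44495 + K(-19*8) = 44495 + (-9 + √(-19*8)*(32 - 19*8)) = 44495 + (-9 + √(-152)*(32 - 152)) = 44495 + (-9 + (2*I*√38)*(-120)) = 44495 + (-9 - 240*I*√38) = 44486 - 240*I*√38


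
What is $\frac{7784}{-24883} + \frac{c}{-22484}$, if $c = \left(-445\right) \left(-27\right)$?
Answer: $- \frac{473984701}{559469372} \approx -0.8472$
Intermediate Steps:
$c = 12015$
$\frac{7784}{-24883} + \frac{c}{-22484} = \frac{7784}{-24883} + \frac{12015}{-22484} = 7784 \left(- \frac{1}{24883}\right) + 12015 \left(- \frac{1}{22484}\right) = - \frac{7784}{24883} - \frac{12015}{22484} = - \frac{473984701}{559469372}$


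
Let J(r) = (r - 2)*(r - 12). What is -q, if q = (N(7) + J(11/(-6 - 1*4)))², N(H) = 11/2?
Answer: -21261321/10000 ≈ -2126.1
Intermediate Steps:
N(H) = 11/2 (N(H) = 11*(½) = 11/2)
J(r) = (-12 + r)*(-2 + r) (J(r) = (-2 + r)*(-12 + r) = (-12 + r)*(-2 + r))
q = 21261321/10000 (q = (11/2 + (24 + (11/(-6 - 1*4))² - 154/(-6 - 1*4)))² = (11/2 + (24 + (11/(-6 - 4))² - 154/(-6 - 4)))² = (11/2 + (24 + (11/(-10))² - 154/(-10)))² = (11/2 + (24 + (11*(-⅒))² - 154*(-1)/10))² = (11/2 + (24 + (-11/10)² - 14*(-11/10)))² = (11/2 + (24 + 121/100 + 77/5))² = (11/2 + 4061/100)² = (4611/100)² = 21261321/10000 ≈ 2126.1)
-q = -1*21261321/10000 = -21261321/10000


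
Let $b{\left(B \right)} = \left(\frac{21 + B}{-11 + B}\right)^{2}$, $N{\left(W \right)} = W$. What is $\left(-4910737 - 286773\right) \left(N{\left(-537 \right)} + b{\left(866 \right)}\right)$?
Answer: $\frac{407249498959312}{146205} \approx 2.7855 \cdot 10^{9}$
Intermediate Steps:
$b{\left(B \right)} = \frac{\left(21 + B\right)^{2}}{\left(-11 + B\right)^{2}}$ ($b{\left(B \right)} = \left(\frac{21 + B}{-11 + B}\right)^{2} = \frac{\left(21 + B\right)^{2}}{\left(-11 + B\right)^{2}}$)
$\left(-4910737 - 286773\right) \left(N{\left(-537 \right)} + b{\left(866 \right)}\right) = \left(-4910737 - 286773\right) \left(-537 + \frac{\left(21 + 866\right)^{2}}{\left(-11 + 866\right)^{2}}\right) = - 5197510 \left(-537 + \frac{887^{2}}{731025}\right) = - 5197510 \left(-537 + \frac{1}{731025} \cdot 786769\right) = - 5197510 \left(-537 + \frac{786769}{731025}\right) = \left(-5197510\right) \left(- \frac{391773656}{731025}\right) = \frac{407249498959312}{146205}$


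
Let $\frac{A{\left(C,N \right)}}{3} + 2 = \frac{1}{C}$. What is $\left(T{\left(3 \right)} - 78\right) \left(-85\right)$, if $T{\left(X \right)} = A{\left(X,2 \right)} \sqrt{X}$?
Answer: $6630 + 425 \sqrt{3} \approx 7366.1$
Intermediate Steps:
$A{\left(C,N \right)} = -6 + \frac{3}{C}$
$T{\left(X \right)} = \sqrt{X} \left(-6 + \frac{3}{X}\right)$ ($T{\left(X \right)} = \left(-6 + \frac{3}{X}\right) \sqrt{X} = \sqrt{X} \left(-6 + \frac{3}{X}\right)$)
$\left(T{\left(3 \right)} - 78\right) \left(-85\right) = \left(\frac{3 \left(1 - 6\right)}{\sqrt{3}} - 78\right) \left(-85\right) = \left(3 \frac{\sqrt{3}}{3} \left(1 - 6\right) - 78\right) \left(-85\right) = \left(3 \frac{\sqrt{3}}{3} \left(-5\right) - 78\right) \left(-85\right) = \left(- 5 \sqrt{3} - 78\right) \left(-85\right) = \left(-78 - 5 \sqrt{3}\right) \left(-85\right) = 6630 + 425 \sqrt{3}$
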